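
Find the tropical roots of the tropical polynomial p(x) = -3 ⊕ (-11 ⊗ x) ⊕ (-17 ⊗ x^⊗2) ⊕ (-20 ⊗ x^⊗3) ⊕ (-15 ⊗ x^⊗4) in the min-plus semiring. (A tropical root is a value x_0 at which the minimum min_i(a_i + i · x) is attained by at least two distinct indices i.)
Roots: {-5, 3, 6, 8}

Each tropical root is a break point of the lower envelope of the lines y = a_i + i · x (there are 5 lines, with slopes 0, 1, ..., 4). Only the lines that attain the minimum somewhere contribute to roots; other lines are dominated. Here the surviving (envelope) indices are i = 4, i = 3, i = 2, i = 1, i = 0.
Intersections between consecutive envelope lines give the roots: for adjacent envelope indices i < j the intersection is x = (a_i − a_j) / (j − i). Reading off the sorted break points: {-5, 3, 6, 8}.
Verification: at each break x_0, at least two indices attain the minimum of min_i(a_i + i · x_0).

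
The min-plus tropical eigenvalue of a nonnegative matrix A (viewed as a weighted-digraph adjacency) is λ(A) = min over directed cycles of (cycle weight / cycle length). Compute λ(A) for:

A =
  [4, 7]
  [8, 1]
λ(A) = 1

Enumerate directed cycles and compute their means (weight / length). Sample:
  cycle 0 → 0: weight = 4, length = 1, mean = 4/1 ≈ 4.000
  cycle 1 → 1: weight = 1, length = 1, mean = 1/1 ≈ 1.000
  cycle 0 → 1 → 0: weight = 15, length = 2, mean = 15/2 ≈ 7.500
  cycle 1 → 0 → 1: weight = 15, length = 2, mean = 15/2 ≈ 7.500
Minimum mean = 1.000, attained e.g. along the cycle 1 → 1 with weight 1 and length 1. So λ(A) = 1/1 = 1.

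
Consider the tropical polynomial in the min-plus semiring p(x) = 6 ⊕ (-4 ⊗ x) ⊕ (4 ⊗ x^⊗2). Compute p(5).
p(5) = 1

A tropical monomial a ⊗ x^⊗i evaluates to a + i · x. Evaluating each term at x = 5:
  Term 0 contributes 6 + 0 · 5 = 6
  Term 1 contributes -4 + 1 · 5 = 1
  Term 2 contributes 4 + 2 · 5 = 14
p(5) = ⊕ of these = min[6, 1, 14] = 1.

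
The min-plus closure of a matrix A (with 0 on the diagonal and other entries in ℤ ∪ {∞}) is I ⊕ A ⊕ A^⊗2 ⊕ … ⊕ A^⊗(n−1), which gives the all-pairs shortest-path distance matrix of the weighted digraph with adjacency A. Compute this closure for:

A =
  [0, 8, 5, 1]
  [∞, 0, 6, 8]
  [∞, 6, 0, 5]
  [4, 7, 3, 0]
Closure =
  [0, 8, 4, 1]
  [12, 0, 6, 8]
  [9, 6, 0, 5]
  [4, 7, 3, 0]

This is the Floyd-Warshall all-pairs shortest-path computation. For each intermediate vertex k = 0, 1, …, 3, update dist[i][j] ← min(dist[i][j], dist[i][k] + dist[k][j]). The final matrix gives, for each (i, j), the minimum total weight of any directed path from i to j (possibly empty when i = j).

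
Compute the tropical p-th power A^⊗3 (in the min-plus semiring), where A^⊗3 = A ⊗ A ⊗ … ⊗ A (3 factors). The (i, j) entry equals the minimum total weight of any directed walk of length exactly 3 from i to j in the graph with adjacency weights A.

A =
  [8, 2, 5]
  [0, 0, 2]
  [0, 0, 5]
A^⊗3 =
  [2, 2, 4]
  [0, 0, 2]
  [0, 0, 2]

Each entry (A^⊗3)_ij equals the minimum over all length-3 walks i = v_0 → v_1 → … → v_3 = j of Σ_t A[v_t][v_{t+1}]. For example, for (i, j) = (0, 2) we minimise over 9 possible intermediate vertex sequences; the minimum is 4, attained along the walk 0 → 1 → 1 → 2.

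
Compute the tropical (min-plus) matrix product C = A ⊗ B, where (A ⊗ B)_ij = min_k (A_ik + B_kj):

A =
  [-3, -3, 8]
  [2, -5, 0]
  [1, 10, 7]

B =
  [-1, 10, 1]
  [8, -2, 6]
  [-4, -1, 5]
A ⊗ B =
  [-4, -5, -2]
  [-4, -7, 1]
  [0, 6, 2]

Apply the min-plus product entry-by-entry:
  C[0][0] = min over k of (A[0][0] + B[0][0] = -3 + -1 = -4, A[0][1] + B[1][0] = -3 + 8 = 5, A[0][2] + B[2][0] = 8 + -4 = 4) = -4 (attained at k = 0)
  C[0][1] = min over k of (A[0][0] + B[0][1] = -3 + 10 = 7, A[0][1] + B[1][1] = -3 + -2 = -5, A[0][2] + B[2][1] = 8 + -1 = 7) = -5 (attained at k = 1)
  C[0][2] = min over k of (A[0][0] + B[0][2] = -3 + 1 = -2, A[0][1] + B[1][2] = -3 + 6 = 3, A[0][2] + B[2][2] = 8 + 5 = 13) = -2 (attained at k = 0)
  C[1][0] = min over k of (A[1][0] + B[0][0] = 2 + -1 = 1, A[1][1] + B[1][0] = -5 + 8 = 3, A[1][2] + B[2][0] = 0 + -4 = -4) = -4 (attained at k = 2)
  C[1][1] = min over k of (A[1][0] + B[0][1] = 2 + 10 = 12, A[1][1] + B[1][1] = -5 + -2 = -7, A[1][2] + B[2][1] = 0 + -1 = -1) = -7 (attained at k = 1)
  C[1][2] = min over k of (A[1][0] + B[0][2] = 2 + 1 = 3, A[1][1] + B[1][2] = -5 + 6 = 1, A[1][2] + B[2][2] = 0 + 5 = 5) = 1 (attained at k = 1)
  C[2][0] = min over k of (A[2][0] + B[0][0] = 1 + -1 = 0, A[2][1] + B[1][0] = 10 + 8 = 18, A[2][2] + B[2][0] = 7 + -4 = 3) = 0 (attained at k = 0)
  C[2][1] = min over k of (A[2][0] + B[0][1] = 1 + 10 = 11, A[2][1] + B[1][1] = 10 + -2 = 8, A[2][2] + B[2][1] = 7 + -1 = 6) = 6 (attained at k = 2)
  C[2][2] = min over k of (A[2][0] + B[0][2] = 1 + 1 = 2, A[2][1] + B[1][2] = 10 + 6 = 16, A[2][2] + B[2][2] = 7 + 5 = 12) = 2 (attained at k = 0)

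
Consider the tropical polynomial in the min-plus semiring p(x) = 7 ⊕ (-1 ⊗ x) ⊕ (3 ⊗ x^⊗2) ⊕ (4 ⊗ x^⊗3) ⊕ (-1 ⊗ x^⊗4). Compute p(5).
p(5) = 4

A tropical monomial a ⊗ x^⊗i evaluates to a + i · x. Evaluating each term at x = 5:
  Term 0 contributes 7 + 0 · 5 = 7
  Term 1 contributes -1 + 1 · 5 = 4
  Term 2 contributes 3 + 2 · 5 = 13
  Term 3 contributes 4 + 3 · 5 = 19
  Term 4 contributes -1 + 4 · 5 = 19
p(5) = ⊕ of these = min[7, 4, 13, 19, 19] = 4.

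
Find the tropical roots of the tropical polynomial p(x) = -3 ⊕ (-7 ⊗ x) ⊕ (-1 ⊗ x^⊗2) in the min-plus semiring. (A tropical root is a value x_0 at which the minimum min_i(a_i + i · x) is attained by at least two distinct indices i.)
Roots: {-6, 4}

Each tropical root is a break point of the lower envelope of the lines y = a_i + i · x (there are 3 lines, with slopes 0, 1, ..., 2). Only the lines that attain the minimum somewhere contribute to roots; other lines are dominated. Here the surviving (envelope) indices are i = 2, i = 1, i = 0.
Intersections between consecutive envelope lines give the roots: for adjacent envelope indices i < j the intersection is x = (a_i − a_j) / (j − i). Reading off the sorted break points: {-6, 4}.
Verification: at each break x_0, at least two indices attain the minimum of min_i(a_i + i · x_0).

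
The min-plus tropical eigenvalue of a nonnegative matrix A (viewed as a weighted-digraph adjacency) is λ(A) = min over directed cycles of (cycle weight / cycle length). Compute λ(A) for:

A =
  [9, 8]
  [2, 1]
λ(A) = 1

Enumerate directed cycles and compute their means (weight / length). Sample:
  cycle 0 → 0: weight = 9, length = 1, mean = 9/1 ≈ 9.000
  cycle 1 → 1: weight = 1, length = 1, mean = 1/1 ≈ 1.000
  cycle 0 → 1 → 0: weight = 10, length = 2, mean = 10/2 ≈ 5.000
  cycle 1 → 0 → 1: weight = 10, length = 2, mean = 10/2 ≈ 5.000
Minimum mean = 1.000, attained e.g. along the cycle 1 → 1 with weight 1 and length 1. So λ(A) = 1/1 = 1.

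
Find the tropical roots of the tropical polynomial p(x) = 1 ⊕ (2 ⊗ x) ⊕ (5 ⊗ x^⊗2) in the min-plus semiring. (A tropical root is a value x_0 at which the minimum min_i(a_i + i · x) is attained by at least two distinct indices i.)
Roots: {-3, -1}

Each tropical root is a break point of the lower envelope of the lines y = a_i + i · x (there are 3 lines, with slopes 0, 1, ..., 2). Only the lines that attain the minimum somewhere contribute to roots; other lines are dominated. Here the surviving (envelope) indices are i = 2, i = 1, i = 0.
Intersections between consecutive envelope lines give the roots: for adjacent envelope indices i < j the intersection is x = (a_i − a_j) / (j − i). Reading off the sorted break points: {-3, -1}.
Verification: at each break x_0, at least two indices attain the minimum of min_i(a_i + i · x_0).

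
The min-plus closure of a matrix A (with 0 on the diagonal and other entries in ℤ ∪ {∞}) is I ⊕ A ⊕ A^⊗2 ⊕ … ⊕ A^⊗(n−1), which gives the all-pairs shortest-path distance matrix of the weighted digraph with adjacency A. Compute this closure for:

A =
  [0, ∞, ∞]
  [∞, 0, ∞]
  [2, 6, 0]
Closure =
  [0, ∞, ∞]
  [∞, 0, ∞]
  [2, 6, 0]

This is the Floyd-Warshall all-pairs shortest-path computation. For each intermediate vertex k = 0, 1, …, 2, update dist[i][j] ← min(dist[i][j], dist[i][k] + dist[k][j]). The final matrix gives, for each (i, j), the minimum total weight of any directed path from i to j (possibly empty when i = j).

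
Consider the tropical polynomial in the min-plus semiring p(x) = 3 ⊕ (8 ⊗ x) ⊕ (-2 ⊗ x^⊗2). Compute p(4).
p(4) = 3

A tropical monomial a ⊗ x^⊗i evaluates to a + i · x. Evaluating each term at x = 4:
  Term 0 contributes 3 + 0 · 4 = 3
  Term 1 contributes 8 + 1 · 4 = 12
  Term 2 contributes -2 + 2 · 4 = 6
p(4) = ⊕ of these = min[3, 12, 6] = 3.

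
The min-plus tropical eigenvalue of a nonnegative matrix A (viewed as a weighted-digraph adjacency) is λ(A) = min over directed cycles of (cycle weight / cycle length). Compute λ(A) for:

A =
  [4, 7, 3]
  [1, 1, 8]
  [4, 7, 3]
λ(A) = 1

Enumerate directed cycles and compute their means (weight / length). Sample:
  cycle 0 → 0: weight = 4, length = 1, mean = 4/1 ≈ 4.000
  cycle 1 → 1: weight = 1, length = 1, mean = 1/1 ≈ 1.000
  cycle 2 → 2: weight = 3, length = 1, mean = 3/1 ≈ 3.000
  cycle 0 → 1 → 0: weight = 8, length = 2, mean = 8/2 ≈ 4.000
  cycle 0 → 2 → 0: weight = 7, length = 2, mean = 7/2 ≈ 3.500
  cycle 1 → 0 → 1: weight = 8, length = 2, mean = 8/2 ≈ 4.000
Minimum mean = 1.000, attained e.g. along the cycle 1 → 1 with weight 1 and length 1. So λ(A) = 1/1 = 1.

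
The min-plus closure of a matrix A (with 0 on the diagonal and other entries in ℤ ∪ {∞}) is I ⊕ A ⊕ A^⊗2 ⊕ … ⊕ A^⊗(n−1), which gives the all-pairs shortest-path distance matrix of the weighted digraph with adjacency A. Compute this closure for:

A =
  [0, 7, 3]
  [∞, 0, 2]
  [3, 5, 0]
Closure =
  [0, 7, 3]
  [5, 0, 2]
  [3, 5, 0]

This is the Floyd-Warshall all-pairs shortest-path computation. For each intermediate vertex k = 0, 1, …, 2, update dist[i][j] ← min(dist[i][j], dist[i][k] + dist[k][j]). The final matrix gives, for each (i, j), the minimum total weight of any directed path from i to j (possibly empty when i = j).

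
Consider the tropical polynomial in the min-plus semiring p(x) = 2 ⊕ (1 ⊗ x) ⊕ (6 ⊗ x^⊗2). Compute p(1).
p(1) = 2

A tropical monomial a ⊗ x^⊗i evaluates to a + i · x. Evaluating each term at x = 1:
  Term 0 contributes 2 + 0 · 1 = 2
  Term 1 contributes 1 + 1 · 1 = 2
  Term 2 contributes 6 + 2 · 1 = 8
p(1) = ⊕ of these = min[2, 2, 8] = 2.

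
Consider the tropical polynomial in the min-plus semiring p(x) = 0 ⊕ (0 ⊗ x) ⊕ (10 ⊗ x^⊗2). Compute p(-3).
p(-3) = -3

A tropical monomial a ⊗ x^⊗i evaluates to a + i · x. Evaluating each term at x = -3:
  Term 0 contributes 0 + 0 · -3 = 0
  Term 1 contributes 0 + 1 · -3 = -3
  Term 2 contributes 10 + 2 · -3 = 4
p(-3) = ⊕ of these = min[0, -3, 4] = -3.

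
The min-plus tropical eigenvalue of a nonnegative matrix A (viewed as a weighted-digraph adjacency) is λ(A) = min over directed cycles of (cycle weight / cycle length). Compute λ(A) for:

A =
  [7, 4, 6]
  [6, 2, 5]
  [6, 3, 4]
λ(A) = 2

Enumerate directed cycles and compute their means (weight / length). Sample:
  cycle 0 → 0: weight = 7, length = 1, mean = 7/1 ≈ 7.000
  cycle 1 → 1: weight = 2, length = 1, mean = 2/1 ≈ 2.000
  cycle 2 → 2: weight = 4, length = 1, mean = 4/1 ≈ 4.000
  cycle 0 → 1 → 0: weight = 10, length = 2, mean = 10/2 ≈ 5.000
  cycle 0 → 2 → 0: weight = 12, length = 2, mean = 12/2 ≈ 6.000
  cycle 1 → 0 → 1: weight = 10, length = 2, mean = 10/2 ≈ 5.000
Minimum mean = 2.000, attained e.g. along the cycle 1 → 1 with weight 2 and length 1. So λ(A) = 2/1 = 2.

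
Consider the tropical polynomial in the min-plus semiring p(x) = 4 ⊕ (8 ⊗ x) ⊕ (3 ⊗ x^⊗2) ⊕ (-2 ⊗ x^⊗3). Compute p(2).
p(2) = 4

A tropical monomial a ⊗ x^⊗i evaluates to a + i · x. Evaluating each term at x = 2:
  Term 0 contributes 4 + 0 · 2 = 4
  Term 1 contributes 8 + 1 · 2 = 10
  Term 2 contributes 3 + 2 · 2 = 7
  Term 3 contributes -2 + 3 · 2 = 4
p(2) = ⊕ of these = min[4, 10, 7, 4] = 4.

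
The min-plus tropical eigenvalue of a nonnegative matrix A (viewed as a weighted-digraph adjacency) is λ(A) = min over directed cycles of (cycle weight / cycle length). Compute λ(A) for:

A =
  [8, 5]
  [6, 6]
λ(A) = 11/2

Enumerate directed cycles and compute their means (weight / length). Sample:
  cycle 0 → 0: weight = 8, length = 1, mean = 8/1 ≈ 8.000
  cycle 1 → 1: weight = 6, length = 1, mean = 6/1 ≈ 6.000
  cycle 0 → 1 → 0: weight = 11, length = 2, mean = 11/2 ≈ 5.500
  cycle 1 → 0 → 1: weight = 11, length = 2, mean = 11/2 ≈ 5.500
Minimum mean = 5.500, attained e.g. along the cycle 0 → 1 → 0 with weight 11 and length 2. So λ(A) = 11/2 = 11/2.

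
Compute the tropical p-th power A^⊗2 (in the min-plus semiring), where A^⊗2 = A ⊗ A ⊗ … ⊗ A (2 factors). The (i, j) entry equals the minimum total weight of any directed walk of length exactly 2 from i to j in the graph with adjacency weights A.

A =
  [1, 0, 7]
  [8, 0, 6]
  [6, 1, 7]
A^⊗2 =
  [2, 0, 6]
  [8, 0, 6]
  [7, 1, 7]

Each entry (A^⊗2)_ij equals the minimum over all length-2 walks i = v_0 → v_1 → … → v_2 = j of Σ_t A[v_t][v_{t+1}]. For example, for (i, j) = (0, 2) we minimise over 3 possible intermediate vertex sequences; the minimum is 6, attained along the walk 0 → 1 → 2.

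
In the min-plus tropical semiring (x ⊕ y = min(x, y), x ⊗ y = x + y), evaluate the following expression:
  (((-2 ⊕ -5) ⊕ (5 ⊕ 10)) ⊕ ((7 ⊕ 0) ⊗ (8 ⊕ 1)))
(((-2 ⊕ -5) ⊕ (5 ⊕ 10)) ⊕ ((7 ⊕ 0) ⊗ (8 ⊕ 1))) = -5

Expand innermost to outermost. Recall ⊕ takes the minimum of its arguments and ⊗ takes their sum. Working out the expression (((-2 ⊕ -5) ⊕ (5 ⊕ 10)) ⊕ ((7 ⊕ 0) ⊗ (8 ⊕ 1))) gives -5.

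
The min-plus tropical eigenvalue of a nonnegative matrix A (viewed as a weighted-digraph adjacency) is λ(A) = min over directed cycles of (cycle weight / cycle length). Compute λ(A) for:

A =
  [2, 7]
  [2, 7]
λ(A) = 2

Enumerate directed cycles and compute their means (weight / length). Sample:
  cycle 0 → 0: weight = 2, length = 1, mean = 2/1 ≈ 2.000
  cycle 1 → 1: weight = 7, length = 1, mean = 7/1 ≈ 7.000
  cycle 0 → 1 → 0: weight = 9, length = 2, mean = 9/2 ≈ 4.500
  cycle 1 → 0 → 1: weight = 9, length = 2, mean = 9/2 ≈ 4.500
Minimum mean = 2.000, attained e.g. along the cycle 0 → 0 with weight 2 and length 1. So λ(A) = 2/1 = 2.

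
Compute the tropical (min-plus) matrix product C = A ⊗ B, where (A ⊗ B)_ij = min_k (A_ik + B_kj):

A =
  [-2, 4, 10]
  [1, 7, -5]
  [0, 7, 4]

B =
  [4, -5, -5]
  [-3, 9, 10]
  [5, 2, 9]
A ⊗ B =
  [1, -7, -7]
  [0, -4, -4]
  [4, -5, -5]

Apply the min-plus product entry-by-entry:
  C[0][0] = min over k of (A[0][0] + B[0][0] = -2 + 4 = 2, A[0][1] + B[1][0] = 4 + -3 = 1, A[0][2] + B[2][0] = 10 + 5 = 15) = 1 (attained at k = 1)
  C[0][1] = min over k of (A[0][0] + B[0][1] = -2 + -5 = -7, A[0][1] + B[1][1] = 4 + 9 = 13, A[0][2] + B[2][1] = 10 + 2 = 12) = -7 (attained at k = 0)
  C[0][2] = min over k of (A[0][0] + B[0][2] = -2 + -5 = -7, A[0][1] + B[1][2] = 4 + 10 = 14, A[0][2] + B[2][2] = 10 + 9 = 19) = -7 (attained at k = 0)
  C[1][0] = min over k of (A[1][0] + B[0][0] = 1 + 4 = 5, A[1][1] + B[1][0] = 7 + -3 = 4, A[1][2] + B[2][0] = -5 + 5 = 0) = 0 (attained at k = 2)
  C[1][1] = min over k of (A[1][0] + B[0][1] = 1 + -5 = -4, A[1][1] + B[1][1] = 7 + 9 = 16, A[1][2] + B[2][1] = -5 + 2 = -3) = -4 (attained at k = 0)
  C[1][2] = min over k of (A[1][0] + B[0][2] = 1 + -5 = -4, A[1][1] + B[1][2] = 7 + 10 = 17, A[1][2] + B[2][2] = -5 + 9 = 4) = -4 (attained at k = 0)
  C[2][0] = min over k of (A[2][0] + B[0][0] = 0 + 4 = 4, A[2][1] + B[1][0] = 7 + -3 = 4, A[2][2] + B[2][0] = 4 + 5 = 9) = 4 (attained at k = 0)
  C[2][1] = min over k of (A[2][0] + B[0][1] = 0 + -5 = -5, A[2][1] + B[1][1] = 7 + 9 = 16, A[2][2] + B[2][1] = 4 + 2 = 6) = -5 (attained at k = 0)
  C[2][2] = min over k of (A[2][0] + B[0][2] = 0 + -5 = -5, A[2][1] + B[1][2] = 7 + 10 = 17, A[2][2] + B[2][2] = 4 + 9 = 13) = -5 (attained at k = 0)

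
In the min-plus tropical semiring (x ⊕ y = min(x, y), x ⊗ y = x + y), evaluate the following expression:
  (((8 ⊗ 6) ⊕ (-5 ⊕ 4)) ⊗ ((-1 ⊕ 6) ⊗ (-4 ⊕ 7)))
(((8 ⊗ 6) ⊕ (-5 ⊕ 4)) ⊗ ((-1 ⊕ 6) ⊗ (-4 ⊕ 7))) = -10

Expand innermost to outermost. Recall ⊕ takes the minimum of its arguments and ⊗ takes their sum. Working out the expression (((8 ⊗ 6) ⊕ (-5 ⊕ 4)) ⊗ ((-1 ⊕ 6) ⊗ (-4 ⊕ 7))) gives -10.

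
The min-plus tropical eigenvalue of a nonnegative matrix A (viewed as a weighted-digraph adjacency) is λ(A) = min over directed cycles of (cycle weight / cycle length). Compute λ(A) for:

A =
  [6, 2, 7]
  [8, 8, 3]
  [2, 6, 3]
λ(A) = 7/3

Enumerate directed cycles and compute their means (weight / length). Sample:
  cycle 0 → 0: weight = 6, length = 1, mean = 6/1 ≈ 6.000
  cycle 1 → 1: weight = 8, length = 1, mean = 8/1 ≈ 8.000
  cycle 2 → 2: weight = 3, length = 1, mean = 3/1 ≈ 3.000
  cycle 0 → 1 → 0: weight = 10, length = 2, mean = 10/2 ≈ 5.000
  cycle 0 → 2 → 0: weight = 9, length = 2, mean = 9/2 ≈ 4.500
  cycle 1 → 0 → 1: weight = 10, length = 2, mean = 10/2 ≈ 5.000
Minimum mean = 2.333, attained e.g. along the cycle 0 → 1 → 2 → 0 with weight 7 and length 3. So λ(A) = 7/3 = 7/3.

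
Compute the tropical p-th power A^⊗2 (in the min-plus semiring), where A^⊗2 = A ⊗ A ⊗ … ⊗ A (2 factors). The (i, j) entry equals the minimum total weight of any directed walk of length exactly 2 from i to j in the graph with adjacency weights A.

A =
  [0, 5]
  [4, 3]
A^⊗2 =
  [0, 5]
  [4, 6]

Each entry (A^⊗2)_ij equals the minimum over all length-2 walks i = v_0 → v_1 → … → v_2 = j of Σ_t A[v_t][v_{t+1}]. For example, for (i, j) = (0, 1) we minimise over 2 possible intermediate vertex sequences; the minimum is 5, attained along the walk 0 → 0 → 1.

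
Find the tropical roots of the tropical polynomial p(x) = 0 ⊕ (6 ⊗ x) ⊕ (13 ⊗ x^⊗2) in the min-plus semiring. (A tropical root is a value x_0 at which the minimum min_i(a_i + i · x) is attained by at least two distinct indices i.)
Roots: {-7, -6}

Each tropical root is a break point of the lower envelope of the lines y = a_i + i · x (there are 3 lines, with slopes 0, 1, ..., 2). Only the lines that attain the minimum somewhere contribute to roots; other lines are dominated. Here the surviving (envelope) indices are i = 2, i = 1, i = 0.
Intersections between consecutive envelope lines give the roots: for adjacent envelope indices i < j the intersection is x = (a_i − a_j) / (j − i). Reading off the sorted break points: {-7, -6}.
Verification: at each break x_0, at least two indices attain the minimum of min_i(a_i + i · x_0).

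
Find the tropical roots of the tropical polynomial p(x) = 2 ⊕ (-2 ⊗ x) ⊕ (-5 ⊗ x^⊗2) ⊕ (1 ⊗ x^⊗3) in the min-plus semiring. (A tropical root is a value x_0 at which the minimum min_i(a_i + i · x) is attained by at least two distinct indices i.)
Roots: {-6, 3, 4}

Each tropical root is a break point of the lower envelope of the lines y = a_i + i · x (there are 4 lines, with slopes 0, 1, ..., 3). Only the lines that attain the minimum somewhere contribute to roots; other lines are dominated. Here the surviving (envelope) indices are i = 3, i = 2, i = 1, i = 0.
Intersections between consecutive envelope lines give the roots: for adjacent envelope indices i < j the intersection is x = (a_i − a_j) / (j − i). Reading off the sorted break points: {-6, 3, 4}.
Verification: at each break x_0, at least two indices attain the minimum of min_i(a_i + i · x_0).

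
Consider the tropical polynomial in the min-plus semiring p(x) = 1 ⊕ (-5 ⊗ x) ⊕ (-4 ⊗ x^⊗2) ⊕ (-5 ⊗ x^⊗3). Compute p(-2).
p(-2) = -11

A tropical monomial a ⊗ x^⊗i evaluates to a + i · x. Evaluating each term at x = -2:
  Term 0 contributes 1 + 0 · -2 = 1
  Term 1 contributes -5 + 1 · -2 = -7
  Term 2 contributes -4 + 2 · -2 = -8
  Term 3 contributes -5 + 3 · -2 = -11
p(-2) = ⊕ of these = min[1, -7, -8, -11] = -11.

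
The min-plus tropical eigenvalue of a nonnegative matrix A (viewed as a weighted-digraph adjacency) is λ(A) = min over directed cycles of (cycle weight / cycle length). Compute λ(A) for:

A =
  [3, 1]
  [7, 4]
λ(A) = 3

Enumerate directed cycles and compute their means (weight / length). Sample:
  cycle 0 → 0: weight = 3, length = 1, mean = 3/1 ≈ 3.000
  cycle 1 → 1: weight = 4, length = 1, mean = 4/1 ≈ 4.000
  cycle 0 → 1 → 0: weight = 8, length = 2, mean = 8/2 ≈ 4.000
  cycle 1 → 0 → 1: weight = 8, length = 2, mean = 8/2 ≈ 4.000
Minimum mean = 3.000, attained e.g. along the cycle 0 → 0 with weight 3 and length 1. So λ(A) = 3/1 = 3.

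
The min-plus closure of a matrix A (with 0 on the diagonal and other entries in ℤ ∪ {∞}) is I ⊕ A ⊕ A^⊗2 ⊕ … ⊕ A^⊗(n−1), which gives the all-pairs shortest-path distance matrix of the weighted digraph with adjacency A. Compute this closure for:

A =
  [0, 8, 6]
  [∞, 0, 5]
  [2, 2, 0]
Closure =
  [0, 8, 6]
  [7, 0, 5]
  [2, 2, 0]

This is the Floyd-Warshall all-pairs shortest-path computation. For each intermediate vertex k = 0, 1, …, 2, update dist[i][j] ← min(dist[i][j], dist[i][k] + dist[k][j]). The final matrix gives, for each (i, j), the minimum total weight of any directed path from i to j (possibly empty when i = j).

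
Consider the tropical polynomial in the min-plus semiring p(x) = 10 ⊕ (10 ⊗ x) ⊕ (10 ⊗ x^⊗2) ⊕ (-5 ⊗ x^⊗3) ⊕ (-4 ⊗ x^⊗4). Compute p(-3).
p(-3) = -16

A tropical monomial a ⊗ x^⊗i evaluates to a + i · x. Evaluating each term at x = -3:
  Term 0 contributes 10 + 0 · -3 = 10
  Term 1 contributes 10 + 1 · -3 = 7
  Term 2 contributes 10 + 2 · -3 = 4
  Term 3 contributes -5 + 3 · -3 = -14
  Term 4 contributes -4 + 4 · -3 = -16
p(-3) = ⊕ of these = min[10, 7, 4, -14, -16] = -16.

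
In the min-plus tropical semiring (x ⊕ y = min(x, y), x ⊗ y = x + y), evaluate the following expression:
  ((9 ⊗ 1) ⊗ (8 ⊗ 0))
((9 ⊗ 1) ⊗ (8 ⊗ 0)) = 18

Expand innermost to outermost. Recall ⊕ takes the minimum of its arguments and ⊗ takes their sum. Working out the expression ((9 ⊗ 1) ⊗ (8 ⊗ 0)) gives 18.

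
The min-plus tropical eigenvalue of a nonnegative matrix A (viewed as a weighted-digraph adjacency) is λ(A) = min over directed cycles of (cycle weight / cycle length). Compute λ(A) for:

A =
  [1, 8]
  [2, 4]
λ(A) = 1

Enumerate directed cycles and compute their means (weight / length). Sample:
  cycle 0 → 0: weight = 1, length = 1, mean = 1/1 ≈ 1.000
  cycle 1 → 1: weight = 4, length = 1, mean = 4/1 ≈ 4.000
  cycle 0 → 1 → 0: weight = 10, length = 2, mean = 10/2 ≈ 5.000
  cycle 1 → 0 → 1: weight = 10, length = 2, mean = 10/2 ≈ 5.000
Minimum mean = 1.000, attained e.g. along the cycle 0 → 0 with weight 1 and length 1. So λ(A) = 1/1 = 1.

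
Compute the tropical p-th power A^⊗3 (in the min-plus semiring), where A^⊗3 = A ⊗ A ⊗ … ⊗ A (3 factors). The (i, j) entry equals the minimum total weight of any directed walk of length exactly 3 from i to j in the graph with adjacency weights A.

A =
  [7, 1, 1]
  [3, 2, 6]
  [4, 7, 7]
A^⊗3 =
  [6, 5, 5]
  [7, 6, 6]
  [8, 7, 11]

Each entry (A^⊗3)_ij equals the minimum over all length-3 walks i = v_0 → v_1 → … → v_3 = j of Σ_t A[v_t][v_{t+1}]. For example, for (i, j) = (0, 2) we minimise over 9 possible intermediate vertex sequences; the minimum is 5, attained along the walk 0 → 1 → 0 → 2.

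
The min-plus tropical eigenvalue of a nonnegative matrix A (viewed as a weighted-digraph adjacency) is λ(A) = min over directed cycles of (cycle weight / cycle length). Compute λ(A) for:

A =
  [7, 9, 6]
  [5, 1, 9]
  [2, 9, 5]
λ(A) = 1

Enumerate directed cycles and compute their means (weight / length). Sample:
  cycle 0 → 0: weight = 7, length = 1, mean = 7/1 ≈ 7.000
  cycle 1 → 1: weight = 1, length = 1, mean = 1/1 ≈ 1.000
  cycle 2 → 2: weight = 5, length = 1, mean = 5/1 ≈ 5.000
  cycle 0 → 1 → 0: weight = 14, length = 2, mean = 14/2 ≈ 7.000
  cycle 0 → 2 → 0: weight = 8, length = 2, mean = 8/2 ≈ 4.000
  cycle 1 → 0 → 1: weight = 14, length = 2, mean = 14/2 ≈ 7.000
Minimum mean = 1.000, attained e.g. along the cycle 1 → 1 with weight 1 and length 1. So λ(A) = 1/1 = 1.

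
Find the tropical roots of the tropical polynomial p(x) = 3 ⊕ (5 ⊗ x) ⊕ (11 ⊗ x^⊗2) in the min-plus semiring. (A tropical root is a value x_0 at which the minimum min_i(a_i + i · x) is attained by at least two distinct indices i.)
Roots: {-6, -2}

Each tropical root is a break point of the lower envelope of the lines y = a_i + i · x (there are 3 lines, with slopes 0, 1, ..., 2). Only the lines that attain the minimum somewhere contribute to roots; other lines are dominated. Here the surviving (envelope) indices are i = 2, i = 1, i = 0.
Intersections between consecutive envelope lines give the roots: for adjacent envelope indices i < j the intersection is x = (a_i − a_j) / (j − i). Reading off the sorted break points: {-6, -2}.
Verification: at each break x_0, at least two indices attain the minimum of min_i(a_i + i · x_0).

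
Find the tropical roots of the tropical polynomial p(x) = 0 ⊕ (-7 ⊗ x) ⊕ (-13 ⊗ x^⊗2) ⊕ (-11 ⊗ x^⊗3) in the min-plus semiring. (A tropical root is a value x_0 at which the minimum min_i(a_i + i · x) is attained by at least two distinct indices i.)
Roots: {-2, 6, 7}

Each tropical root is a break point of the lower envelope of the lines y = a_i + i · x (there are 4 lines, with slopes 0, 1, ..., 3). Only the lines that attain the minimum somewhere contribute to roots; other lines are dominated. Here the surviving (envelope) indices are i = 3, i = 2, i = 1, i = 0.
Intersections between consecutive envelope lines give the roots: for adjacent envelope indices i < j the intersection is x = (a_i − a_j) / (j − i). Reading off the sorted break points: {-2, 6, 7}.
Verification: at each break x_0, at least two indices attain the minimum of min_i(a_i + i · x_0).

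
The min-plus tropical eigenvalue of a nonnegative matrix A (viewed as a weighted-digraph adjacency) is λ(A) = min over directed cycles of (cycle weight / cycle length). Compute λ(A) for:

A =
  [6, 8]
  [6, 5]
λ(A) = 5

Enumerate directed cycles and compute their means (weight / length). Sample:
  cycle 0 → 0: weight = 6, length = 1, mean = 6/1 ≈ 6.000
  cycle 1 → 1: weight = 5, length = 1, mean = 5/1 ≈ 5.000
  cycle 0 → 1 → 0: weight = 14, length = 2, mean = 14/2 ≈ 7.000
  cycle 1 → 0 → 1: weight = 14, length = 2, mean = 14/2 ≈ 7.000
Minimum mean = 5.000, attained e.g. along the cycle 1 → 1 with weight 5 and length 1. So λ(A) = 5/1 = 5.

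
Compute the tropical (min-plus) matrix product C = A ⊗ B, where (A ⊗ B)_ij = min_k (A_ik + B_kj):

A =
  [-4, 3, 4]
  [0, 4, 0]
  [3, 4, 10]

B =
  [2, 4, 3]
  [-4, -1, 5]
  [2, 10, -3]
A ⊗ B =
  [-2, 0, -1]
  [0, 3, -3]
  [0, 3, 6]

Apply the min-plus product entry-by-entry:
  C[0][0] = min over k of (A[0][0] + B[0][0] = -4 + 2 = -2, A[0][1] + B[1][0] = 3 + -4 = -1, A[0][2] + B[2][0] = 4 + 2 = 6) = -2 (attained at k = 0)
  C[0][1] = min over k of (A[0][0] + B[0][1] = -4 + 4 = 0, A[0][1] + B[1][1] = 3 + -1 = 2, A[0][2] + B[2][1] = 4 + 10 = 14) = 0 (attained at k = 0)
  C[0][2] = min over k of (A[0][0] + B[0][2] = -4 + 3 = -1, A[0][1] + B[1][2] = 3 + 5 = 8, A[0][2] + B[2][2] = 4 + -3 = 1) = -1 (attained at k = 0)
  C[1][0] = min over k of (A[1][0] + B[0][0] = 0 + 2 = 2, A[1][1] + B[1][0] = 4 + -4 = 0, A[1][2] + B[2][0] = 0 + 2 = 2) = 0 (attained at k = 1)
  C[1][1] = min over k of (A[1][0] + B[0][1] = 0 + 4 = 4, A[1][1] + B[1][1] = 4 + -1 = 3, A[1][2] + B[2][1] = 0 + 10 = 10) = 3 (attained at k = 1)
  C[1][2] = min over k of (A[1][0] + B[0][2] = 0 + 3 = 3, A[1][1] + B[1][2] = 4 + 5 = 9, A[1][2] + B[2][2] = 0 + -3 = -3) = -3 (attained at k = 2)
  C[2][0] = min over k of (A[2][0] + B[0][0] = 3 + 2 = 5, A[2][1] + B[1][0] = 4 + -4 = 0, A[2][2] + B[2][0] = 10 + 2 = 12) = 0 (attained at k = 1)
  C[2][1] = min over k of (A[2][0] + B[0][1] = 3 + 4 = 7, A[2][1] + B[1][1] = 4 + -1 = 3, A[2][2] + B[2][1] = 10 + 10 = 20) = 3 (attained at k = 1)
  C[2][2] = min over k of (A[2][0] + B[0][2] = 3 + 3 = 6, A[2][1] + B[1][2] = 4 + 5 = 9, A[2][2] + B[2][2] = 10 + -3 = 7) = 6 (attained at k = 0)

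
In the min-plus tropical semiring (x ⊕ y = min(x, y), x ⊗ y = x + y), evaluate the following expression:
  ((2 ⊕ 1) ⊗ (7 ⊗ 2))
((2 ⊕ 1) ⊗ (7 ⊗ 2)) = 10

Expand innermost to outermost. Recall ⊕ takes the minimum of its arguments and ⊗ takes their sum. Working out the expression ((2 ⊕ 1) ⊗ (7 ⊗ 2)) gives 10.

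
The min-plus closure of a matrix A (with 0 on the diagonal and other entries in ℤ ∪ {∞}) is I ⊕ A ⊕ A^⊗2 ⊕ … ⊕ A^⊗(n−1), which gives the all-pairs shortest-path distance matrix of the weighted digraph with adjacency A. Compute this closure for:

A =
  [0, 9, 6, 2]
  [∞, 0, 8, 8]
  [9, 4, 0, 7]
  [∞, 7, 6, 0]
Closure =
  [0, 9, 6, 2]
  [17, 0, 8, 8]
  [9, 4, 0, 7]
  [15, 7, 6, 0]

This is the Floyd-Warshall all-pairs shortest-path computation. For each intermediate vertex k = 0, 1, …, 3, update dist[i][j] ← min(dist[i][j], dist[i][k] + dist[k][j]). The final matrix gives, for each (i, j), the minimum total weight of any directed path from i to j (possibly empty when i = j).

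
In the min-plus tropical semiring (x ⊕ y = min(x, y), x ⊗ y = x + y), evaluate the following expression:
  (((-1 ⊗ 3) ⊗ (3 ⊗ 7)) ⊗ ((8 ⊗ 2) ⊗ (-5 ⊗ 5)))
(((-1 ⊗ 3) ⊗ (3 ⊗ 7)) ⊗ ((8 ⊗ 2) ⊗ (-5 ⊗ 5))) = 22

Expand innermost to outermost. Recall ⊕ takes the minimum of its arguments and ⊗ takes their sum. Working out the expression (((-1 ⊗ 3) ⊗ (3 ⊗ 7)) ⊗ ((8 ⊗ 2) ⊗ (-5 ⊗ 5))) gives 22.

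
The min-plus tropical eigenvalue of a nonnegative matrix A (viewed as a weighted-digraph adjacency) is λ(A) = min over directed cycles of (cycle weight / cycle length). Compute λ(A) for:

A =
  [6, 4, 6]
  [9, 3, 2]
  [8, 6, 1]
λ(A) = 1

Enumerate directed cycles and compute their means (weight / length). Sample:
  cycle 0 → 0: weight = 6, length = 1, mean = 6/1 ≈ 6.000
  cycle 1 → 1: weight = 3, length = 1, mean = 3/1 ≈ 3.000
  cycle 2 → 2: weight = 1, length = 1, mean = 1/1 ≈ 1.000
  cycle 0 → 1 → 0: weight = 13, length = 2, mean = 13/2 ≈ 6.500
  cycle 0 → 2 → 0: weight = 14, length = 2, mean = 14/2 ≈ 7.000
  cycle 1 → 0 → 1: weight = 13, length = 2, mean = 13/2 ≈ 6.500
Minimum mean = 1.000, attained e.g. along the cycle 2 → 2 with weight 1 and length 1. So λ(A) = 1/1 = 1.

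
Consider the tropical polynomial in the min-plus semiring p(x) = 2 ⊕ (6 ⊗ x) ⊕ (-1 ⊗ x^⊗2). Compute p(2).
p(2) = 2

A tropical monomial a ⊗ x^⊗i evaluates to a + i · x. Evaluating each term at x = 2:
  Term 0 contributes 2 + 0 · 2 = 2
  Term 1 contributes 6 + 1 · 2 = 8
  Term 2 contributes -1 + 2 · 2 = 3
p(2) = ⊕ of these = min[2, 8, 3] = 2.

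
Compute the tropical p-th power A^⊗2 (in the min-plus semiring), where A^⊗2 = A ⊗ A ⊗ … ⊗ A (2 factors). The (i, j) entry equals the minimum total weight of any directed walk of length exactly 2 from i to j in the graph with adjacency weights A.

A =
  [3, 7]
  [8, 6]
A^⊗2 =
  [6, 10]
  [11, 12]

Each entry (A^⊗2)_ij equals the minimum over all length-2 walks i = v_0 → v_1 → … → v_2 = j of Σ_t A[v_t][v_{t+1}]. For example, for (i, j) = (0, 1) we minimise over 2 possible intermediate vertex sequences; the minimum is 10, attained along the walk 0 → 0 → 1.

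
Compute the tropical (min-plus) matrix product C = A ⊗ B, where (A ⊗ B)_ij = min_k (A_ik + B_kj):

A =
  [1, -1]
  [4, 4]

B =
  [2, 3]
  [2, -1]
A ⊗ B =
  [1, -2]
  [6, 3]

Apply the min-plus product entry-by-entry:
  C[0][0] = min over k of (A[0][0] + B[0][0] = 1 + 2 = 3, A[0][1] + B[1][0] = -1 + 2 = 1) = 1 (attained at k = 1)
  C[0][1] = min over k of (A[0][0] + B[0][1] = 1 + 3 = 4, A[0][1] + B[1][1] = -1 + -1 = -2) = -2 (attained at k = 1)
  C[1][0] = min over k of (A[1][0] + B[0][0] = 4 + 2 = 6, A[1][1] + B[1][0] = 4 + 2 = 6) = 6 (attained at k = 0)
  C[1][1] = min over k of (A[1][0] + B[0][1] = 4 + 3 = 7, A[1][1] + B[1][1] = 4 + -1 = 3) = 3 (attained at k = 1)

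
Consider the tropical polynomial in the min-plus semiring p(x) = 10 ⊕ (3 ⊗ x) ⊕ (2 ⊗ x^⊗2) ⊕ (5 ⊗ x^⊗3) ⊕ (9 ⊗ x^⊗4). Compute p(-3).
p(-3) = -4

A tropical monomial a ⊗ x^⊗i evaluates to a + i · x. Evaluating each term at x = -3:
  Term 0 contributes 10 + 0 · -3 = 10
  Term 1 contributes 3 + 1 · -3 = 0
  Term 2 contributes 2 + 2 · -3 = -4
  Term 3 contributes 5 + 3 · -3 = -4
  Term 4 contributes 9 + 4 · -3 = -3
p(-3) = ⊕ of these = min[10, 0, -4, -4, -3] = -4.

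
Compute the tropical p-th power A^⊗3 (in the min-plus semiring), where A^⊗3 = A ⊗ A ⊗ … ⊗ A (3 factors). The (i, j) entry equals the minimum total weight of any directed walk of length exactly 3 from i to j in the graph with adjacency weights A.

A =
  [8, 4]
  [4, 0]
A^⊗3 =
  [8, 4]
  [4, 0]

Each entry (A^⊗3)_ij equals the minimum over all length-3 walks i = v_0 → v_1 → … → v_3 = j of Σ_t A[v_t][v_{t+1}]. For example, for (i, j) = (0, 1) we minimise over 4 possible intermediate vertex sequences; the minimum is 4, attained along the walk 0 → 1 → 1 → 1.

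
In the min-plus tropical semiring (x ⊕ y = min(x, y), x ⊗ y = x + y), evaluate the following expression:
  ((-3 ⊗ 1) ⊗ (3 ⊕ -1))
((-3 ⊗ 1) ⊗ (3 ⊕ -1)) = -3

Expand innermost to outermost. Recall ⊕ takes the minimum of its arguments and ⊗ takes their sum. Working out the expression ((-3 ⊗ 1) ⊗ (3 ⊕ -1)) gives -3.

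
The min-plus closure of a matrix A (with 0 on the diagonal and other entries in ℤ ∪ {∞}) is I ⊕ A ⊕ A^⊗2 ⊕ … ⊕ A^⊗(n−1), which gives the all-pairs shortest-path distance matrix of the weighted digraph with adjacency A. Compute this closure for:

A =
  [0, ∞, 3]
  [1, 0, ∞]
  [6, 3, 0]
Closure =
  [0, 6, 3]
  [1, 0, 4]
  [4, 3, 0]

This is the Floyd-Warshall all-pairs shortest-path computation. For each intermediate vertex k = 0, 1, …, 2, update dist[i][j] ← min(dist[i][j], dist[i][k] + dist[k][j]). The final matrix gives, for each (i, j), the minimum total weight of any directed path from i to j (possibly empty when i = j).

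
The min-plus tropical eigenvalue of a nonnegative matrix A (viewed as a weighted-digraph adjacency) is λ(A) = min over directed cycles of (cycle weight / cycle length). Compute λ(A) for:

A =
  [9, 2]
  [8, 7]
λ(A) = 5

Enumerate directed cycles and compute their means (weight / length). Sample:
  cycle 0 → 0: weight = 9, length = 1, mean = 9/1 ≈ 9.000
  cycle 1 → 1: weight = 7, length = 1, mean = 7/1 ≈ 7.000
  cycle 0 → 1 → 0: weight = 10, length = 2, mean = 10/2 ≈ 5.000
  cycle 1 → 0 → 1: weight = 10, length = 2, mean = 10/2 ≈ 5.000
Minimum mean = 5.000, attained e.g. along the cycle 0 → 1 → 0 with weight 10 and length 2. So λ(A) = 10/2 = 5.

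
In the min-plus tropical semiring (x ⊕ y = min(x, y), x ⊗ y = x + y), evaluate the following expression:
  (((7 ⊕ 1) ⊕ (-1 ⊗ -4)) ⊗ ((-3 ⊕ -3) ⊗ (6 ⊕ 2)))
(((7 ⊕ 1) ⊕ (-1 ⊗ -4)) ⊗ ((-3 ⊕ -3) ⊗ (6 ⊕ 2))) = -6

Expand innermost to outermost. Recall ⊕ takes the minimum of its arguments and ⊗ takes their sum. Working out the expression (((7 ⊕ 1) ⊕ (-1 ⊗ -4)) ⊗ ((-3 ⊕ -3) ⊗ (6 ⊕ 2))) gives -6.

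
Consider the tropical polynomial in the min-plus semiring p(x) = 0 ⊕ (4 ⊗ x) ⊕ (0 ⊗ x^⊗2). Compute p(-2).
p(-2) = -4

A tropical monomial a ⊗ x^⊗i evaluates to a + i · x. Evaluating each term at x = -2:
  Term 0 contributes 0 + 0 · -2 = 0
  Term 1 contributes 4 + 1 · -2 = 2
  Term 2 contributes 0 + 2 · -2 = -4
p(-2) = ⊕ of these = min[0, 2, -4] = -4.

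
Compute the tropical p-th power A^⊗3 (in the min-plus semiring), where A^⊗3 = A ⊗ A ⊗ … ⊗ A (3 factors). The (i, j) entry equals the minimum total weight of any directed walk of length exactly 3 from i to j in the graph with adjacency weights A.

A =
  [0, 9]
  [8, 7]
A^⊗3 =
  [0, 9]
  [8, 17]

Each entry (A^⊗3)_ij equals the minimum over all length-3 walks i = v_0 → v_1 → … → v_3 = j of Σ_t A[v_t][v_{t+1}]. For example, for (i, j) = (0, 1) we minimise over 4 possible intermediate vertex sequences; the minimum is 9, attained along the walk 0 → 0 → 0 → 1.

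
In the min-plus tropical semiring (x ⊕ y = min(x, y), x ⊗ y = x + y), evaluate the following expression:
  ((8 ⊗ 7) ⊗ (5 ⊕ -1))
((8 ⊗ 7) ⊗ (5 ⊕ -1)) = 14

Expand innermost to outermost. Recall ⊕ takes the minimum of its arguments and ⊗ takes their sum. Working out the expression ((8 ⊗ 7) ⊗ (5 ⊕ -1)) gives 14.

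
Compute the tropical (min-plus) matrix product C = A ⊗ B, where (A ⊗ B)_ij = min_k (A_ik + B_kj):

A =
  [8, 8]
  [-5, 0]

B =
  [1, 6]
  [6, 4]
A ⊗ B =
  [9, 12]
  [-4, 1]

Apply the min-plus product entry-by-entry:
  C[0][0] = min over k of (A[0][0] + B[0][0] = 8 + 1 = 9, A[0][1] + B[1][0] = 8 + 6 = 14) = 9 (attained at k = 0)
  C[0][1] = min over k of (A[0][0] + B[0][1] = 8 + 6 = 14, A[0][1] + B[1][1] = 8 + 4 = 12) = 12 (attained at k = 1)
  C[1][0] = min over k of (A[1][0] + B[0][0] = -5 + 1 = -4, A[1][1] + B[1][0] = 0 + 6 = 6) = -4 (attained at k = 0)
  C[1][1] = min over k of (A[1][0] + B[0][1] = -5 + 6 = 1, A[1][1] + B[1][1] = 0 + 4 = 4) = 1 (attained at k = 0)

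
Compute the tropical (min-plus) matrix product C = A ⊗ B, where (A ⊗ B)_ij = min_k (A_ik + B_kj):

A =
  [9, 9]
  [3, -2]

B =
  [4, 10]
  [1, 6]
A ⊗ B =
  [10, 15]
  [-1, 4]

Apply the min-plus product entry-by-entry:
  C[0][0] = min over k of (A[0][0] + B[0][0] = 9 + 4 = 13, A[0][1] + B[1][0] = 9 + 1 = 10) = 10 (attained at k = 1)
  C[0][1] = min over k of (A[0][0] + B[0][1] = 9 + 10 = 19, A[0][1] + B[1][1] = 9 + 6 = 15) = 15 (attained at k = 1)
  C[1][0] = min over k of (A[1][0] + B[0][0] = 3 + 4 = 7, A[1][1] + B[1][0] = -2 + 1 = -1) = -1 (attained at k = 1)
  C[1][1] = min over k of (A[1][0] + B[0][1] = 3 + 10 = 13, A[1][1] + B[1][1] = -2 + 6 = 4) = 4 (attained at k = 1)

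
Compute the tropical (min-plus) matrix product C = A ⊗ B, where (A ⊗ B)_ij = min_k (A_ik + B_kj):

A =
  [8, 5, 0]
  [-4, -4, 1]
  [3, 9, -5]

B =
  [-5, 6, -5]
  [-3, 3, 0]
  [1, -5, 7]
A ⊗ B =
  [1, -5, 3]
  [-9, -4, -9]
  [-4, -10, -2]

Apply the min-plus product entry-by-entry:
  C[0][0] = min over k of (A[0][0] + B[0][0] = 8 + -5 = 3, A[0][1] + B[1][0] = 5 + -3 = 2, A[0][2] + B[2][0] = 0 + 1 = 1) = 1 (attained at k = 2)
  C[0][1] = min over k of (A[0][0] + B[0][1] = 8 + 6 = 14, A[0][1] + B[1][1] = 5 + 3 = 8, A[0][2] + B[2][1] = 0 + -5 = -5) = -5 (attained at k = 2)
  C[0][2] = min over k of (A[0][0] + B[0][2] = 8 + -5 = 3, A[0][1] + B[1][2] = 5 + 0 = 5, A[0][2] + B[2][2] = 0 + 7 = 7) = 3 (attained at k = 0)
  C[1][0] = min over k of (A[1][0] + B[0][0] = -4 + -5 = -9, A[1][1] + B[1][0] = -4 + -3 = -7, A[1][2] + B[2][0] = 1 + 1 = 2) = -9 (attained at k = 0)
  C[1][1] = min over k of (A[1][0] + B[0][1] = -4 + 6 = 2, A[1][1] + B[1][1] = -4 + 3 = -1, A[1][2] + B[2][1] = 1 + -5 = -4) = -4 (attained at k = 2)
  C[1][2] = min over k of (A[1][0] + B[0][2] = -4 + -5 = -9, A[1][1] + B[1][2] = -4 + 0 = -4, A[1][2] + B[2][2] = 1 + 7 = 8) = -9 (attained at k = 0)
  C[2][0] = min over k of (A[2][0] + B[0][0] = 3 + -5 = -2, A[2][1] + B[1][0] = 9 + -3 = 6, A[2][2] + B[2][0] = -5 + 1 = -4) = -4 (attained at k = 2)
  C[2][1] = min over k of (A[2][0] + B[0][1] = 3 + 6 = 9, A[2][1] + B[1][1] = 9 + 3 = 12, A[2][2] + B[2][1] = -5 + -5 = -10) = -10 (attained at k = 2)
  C[2][2] = min over k of (A[2][0] + B[0][2] = 3 + -5 = -2, A[2][1] + B[1][2] = 9 + 0 = 9, A[2][2] + B[2][2] = -5 + 7 = 2) = -2 (attained at k = 0)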